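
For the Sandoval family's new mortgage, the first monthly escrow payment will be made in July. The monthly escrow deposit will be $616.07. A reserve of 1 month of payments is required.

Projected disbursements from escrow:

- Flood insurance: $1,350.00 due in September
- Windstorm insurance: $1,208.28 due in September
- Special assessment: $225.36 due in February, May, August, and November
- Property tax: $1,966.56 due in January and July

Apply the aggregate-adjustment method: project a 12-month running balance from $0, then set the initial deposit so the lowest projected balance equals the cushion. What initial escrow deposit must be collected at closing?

Cushion = 1 × $616.07 = $616.07
Trial balance (start $0, +$616.07 each month, − disbursements):
  Jul: +$616.07 − $1,966.56 → -$1,350.49
  Aug: +$616.07 − $225.36 → -$959.78
  Sep: +$616.07 − $2,558.28 → -$2,901.99
  Oct: +$616.07 → -$2,285.92
  Nov: +$616.07 − $225.36 → -$1,895.21
  Dec: +$616.07 → -$1,279.14
  Jan: +$616.07 − $1,966.56 → -$2,629.63
  Feb: +$616.07 − $225.36 → -$2,238.92
  Mar: +$616.07 → -$1,622.85
  Apr: +$616.07 → -$1,006.78
  May: +$616.07 − $225.36 → -$616.07
  Jun: +$616.07 → $0.00
Lowest trial balance = -$2,901.99 (Sep)
Initial deposit = cushion − low point = $616.07 − (-$2,901.99) = $3,518.06

$3,518.06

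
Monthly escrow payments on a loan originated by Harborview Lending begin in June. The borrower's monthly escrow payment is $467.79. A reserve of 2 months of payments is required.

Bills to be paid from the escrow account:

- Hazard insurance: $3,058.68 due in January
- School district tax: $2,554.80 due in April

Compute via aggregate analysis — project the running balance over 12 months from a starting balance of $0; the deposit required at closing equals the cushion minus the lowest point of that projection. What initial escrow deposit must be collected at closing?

Cushion = 2 × $467.79 = $935.58
Trial balance (start $0, +$467.79 each month, − disbursements):
  Jun: +$467.79 → $467.79
  Jul: +$467.79 → $935.58
  Aug: +$467.79 → $1,403.37
  Sep: +$467.79 → $1,871.16
  Oct: +$467.79 → $2,338.95
  Nov: +$467.79 → $2,806.74
  Dec: +$467.79 → $3,274.53
  Jan: +$467.79 − $3,058.68 → $683.64
  Feb: +$467.79 → $1,151.43
  Mar: +$467.79 → $1,619.22
  Apr: +$467.79 − $2,554.80 → -$467.79
  May: +$467.79 → $0.00
Lowest trial balance = -$467.79 (Apr)
Initial deposit = cushion − low point = $935.58 − (-$467.79) = $1,403.37

$1,403.37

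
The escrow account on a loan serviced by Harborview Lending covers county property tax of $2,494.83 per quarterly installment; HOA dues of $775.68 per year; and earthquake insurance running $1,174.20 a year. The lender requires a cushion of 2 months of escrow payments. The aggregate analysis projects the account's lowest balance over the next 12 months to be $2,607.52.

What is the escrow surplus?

County property tax — $2,494.83 × 4 = $9,979.32/yr
HOA dues — $775.68/yr
Earthquake insurance — $1,174.20/yr
Annual escrow total = $9,979.32 + $775.68 + $1,174.20 = $11,929.20
Monthly = $11,929.20 / 12 = $994.10
Required cushion = 2 × $994.10 = $1,988.20
Surplus = $2,607.52 − $1,988.20 = $619.32

$619.32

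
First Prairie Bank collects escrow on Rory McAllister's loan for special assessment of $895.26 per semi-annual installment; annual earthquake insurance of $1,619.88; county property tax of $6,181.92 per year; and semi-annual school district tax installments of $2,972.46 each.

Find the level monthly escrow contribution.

Special assessment: $895.26 × 2 = $1,790.52
Earthquake insurance: $1,619.88
County property tax: $6,181.92
School district tax: $2,972.46 × 2 = $5,944.92
Total annual escrow = $1,790.52 + $1,619.88 + $6,181.92 + $5,944.92 = $15,537.24
Base monthly escrow = $15,537.24 ÷ 12 = $1,294.77

$1,294.77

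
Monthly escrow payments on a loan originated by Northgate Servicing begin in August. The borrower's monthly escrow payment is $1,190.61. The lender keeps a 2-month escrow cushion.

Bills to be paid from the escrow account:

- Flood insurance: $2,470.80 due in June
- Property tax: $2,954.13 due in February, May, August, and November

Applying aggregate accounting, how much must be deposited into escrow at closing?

Cushion = 2 × $1,190.61 = $2,381.22
Trial balance (start $0, +$1,190.61 each month, − disbursements):
  Aug: +$1,190.61 − $2,954.13 → -$1,763.52
  Sep: +$1,190.61 → -$572.91
  Oct: +$1,190.61 → $617.70
  Nov: +$1,190.61 − $2,954.13 → -$1,145.82
  Dec: +$1,190.61 → $44.79
  Jan: +$1,190.61 → $1,235.40
  Feb: +$1,190.61 − $2,954.13 → -$528.12
  Mar: +$1,190.61 → $662.49
  Apr: +$1,190.61 → $1,853.10
  May: +$1,190.61 − $2,954.13 → $89.58
  Jun: +$1,190.61 − $2,470.80 → -$1,190.61
  Jul: +$1,190.61 → $0.00
Lowest trial balance = -$1,763.52 (Aug)
Initial deposit = cushion − low point = $2,381.22 − (-$1,763.52) = $4,144.74

$4,144.74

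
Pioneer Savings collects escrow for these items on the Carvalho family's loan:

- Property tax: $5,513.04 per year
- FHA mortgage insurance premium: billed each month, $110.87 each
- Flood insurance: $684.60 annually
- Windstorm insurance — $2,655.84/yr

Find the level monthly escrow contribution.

$848.66

Property tax — $5,513.04 per year
FHA mortgage insurance premium — $110.87 × 12 = $1,330.44 per year
Flood insurance — $684.60 per year
Windstorm insurance — $2,655.84 per year
Combined annual = $10,183.92
Per month = $10,183.92 / 12 = $848.66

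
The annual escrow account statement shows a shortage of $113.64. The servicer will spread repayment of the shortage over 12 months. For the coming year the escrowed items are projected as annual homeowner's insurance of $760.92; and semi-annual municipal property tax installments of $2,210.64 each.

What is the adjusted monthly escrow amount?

Homeowner's insurance — $760.92
Municipal property tax — $2,210.64 × 2 = $4,421.28
Total annual escrow = $5,182.20
Monthly = $5,182.20 / 12 = $431.85
Shortage per month = $113.64 ÷ 12 = $9.47
Adjusted monthly = $431.85 + $9.47 = $441.32

$441.32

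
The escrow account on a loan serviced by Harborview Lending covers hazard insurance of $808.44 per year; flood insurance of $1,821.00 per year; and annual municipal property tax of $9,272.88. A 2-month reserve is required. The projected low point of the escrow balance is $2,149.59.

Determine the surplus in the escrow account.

Hazard insurance = $808.44 per year
Flood insurance = $1,821.00 per year
Municipal property tax = $9,272.88 per year
Annual escrow total = $11,902.32
Monthly = $11,902.32 / 12 = $991.86
Required reserve = 2 × $991.86 = $1,983.72
Excess over cushion: $2,149.59 − $1,983.72 = $165.87

$165.87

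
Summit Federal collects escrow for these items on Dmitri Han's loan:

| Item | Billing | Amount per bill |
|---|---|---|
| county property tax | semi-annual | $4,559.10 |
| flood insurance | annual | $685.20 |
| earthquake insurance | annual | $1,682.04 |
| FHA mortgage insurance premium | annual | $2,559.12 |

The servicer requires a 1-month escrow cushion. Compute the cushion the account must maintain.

County property tax — $4,559.10 × 2 = $9,118.20 annually
Flood insurance — $685.20 annually
Earthquake insurance — $1,682.04 annually
FHA mortgage insurance premium — $2,559.12 annually
Combined annual = $14,044.56
Monthly = $14,044.56 / 12 = $1,170.38
Required cushion = 1 × $1,170.38 = $1,170.38

$1,170.38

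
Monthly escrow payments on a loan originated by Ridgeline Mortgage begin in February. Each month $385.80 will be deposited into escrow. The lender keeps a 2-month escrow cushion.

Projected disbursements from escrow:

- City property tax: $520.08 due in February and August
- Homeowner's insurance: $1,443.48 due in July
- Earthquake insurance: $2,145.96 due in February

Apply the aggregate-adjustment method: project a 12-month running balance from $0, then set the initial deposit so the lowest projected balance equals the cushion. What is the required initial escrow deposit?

Cushion = 2 × $385.80 = $771.60
Trial balance (start $0, +$385.80 each month, − disbursements):
  Feb: +$385.80 − $2,666.04 → -$2,280.24
  Mar: +$385.80 → -$1,894.44
  Apr: +$385.80 → -$1,508.64
  May: +$385.80 → -$1,122.84
  Jun: +$385.80 → -$737.04
  Jul: +$385.80 − $1,443.48 → -$1,794.72
  Aug: +$385.80 − $520.08 → -$1,929.00
  Sep: +$385.80 → -$1,543.20
  Oct: +$385.80 → -$1,157.40
  Nov: +$385.80 → -$771.60
  Dec: +$385.80 → -$385.80
  Jan: +$385.80 → $0.00
Lowest trial balance = -$2,280.24 (Feb)
Initial deposit = cushion − low point = $771.60 − (-$2,280.24) = $3,051.84

$3,051.84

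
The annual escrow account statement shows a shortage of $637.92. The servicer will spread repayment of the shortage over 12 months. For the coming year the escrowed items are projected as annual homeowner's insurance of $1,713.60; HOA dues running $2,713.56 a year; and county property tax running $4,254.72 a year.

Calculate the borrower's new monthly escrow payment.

$776.65

Homeowner's insurance — $1,713.60
HOA dues — $2,713.56
County property tax — $4,254.72
Annual escrow total = $8,681.88
Per month = $8,681.88 / 12 = $723.49
Shortage per month = $637.92 / 12 = $53.16
Adjusted monthly = $723.49 + $53.16 = $776.65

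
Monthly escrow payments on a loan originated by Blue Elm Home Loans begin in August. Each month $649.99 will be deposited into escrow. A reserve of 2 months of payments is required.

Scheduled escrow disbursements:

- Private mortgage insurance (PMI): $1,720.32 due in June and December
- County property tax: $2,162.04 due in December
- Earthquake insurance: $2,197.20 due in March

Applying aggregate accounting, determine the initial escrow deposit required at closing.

Cushion = 2 × $649.99 = $1,299.98
Trial balance (start $0, +$649.99 each month, − disbursements):
  Aug: +$649.99 → $649.99
  Sep: +$649.99 → $1,299.98
  Oct: +$649.99 → $1,949.97
  Nov: +$649.99 → $2,599.96
  Dec: +$649.99 − $3,882.36 → -$632.41
  Jan: +$649.99 → $17.58
  Feb: +$649.99 → $667.57
  Mar: +$649.99 − $2,197.20 → -$879.64
  Apr: +$649.99 → -$229.65
  May: +$649.99 → $420.34
  Jun: +$649.99 − $1,720.32 → -$649.99
  Jul: +$649.99 → $0.00
Lowest trial balance = -$879.64 (Mar)
Initial deposit = cushion − low point = $1,299.98 − (-$879.64) = $2,179.62

$2,179.62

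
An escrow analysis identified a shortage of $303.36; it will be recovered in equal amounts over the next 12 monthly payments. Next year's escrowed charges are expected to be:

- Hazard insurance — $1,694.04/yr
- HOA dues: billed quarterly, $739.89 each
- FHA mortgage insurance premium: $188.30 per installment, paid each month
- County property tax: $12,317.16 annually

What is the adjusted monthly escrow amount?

Hazard insurance — $1,694.04/yr
HOA dues — $739.89 × 4 = $2,959.56/yr
FHA mortgage insurance premium — $188.30 × 12 = $2,259.60/yr
County property tax — $12,317.16/yr
Combined annual = $1,694.04 + $2,959.56 + $2,259.60 + $12,317.16 = $19,230.36
Monthly escrow = $19,230.36 ÷ 12 = $1,602.53
Monthly shortage recovery: $303.36 / 12 = $25.28
Adjusted monthly = $1,602.53 + $25.28 = $1,627.81

$1,627.81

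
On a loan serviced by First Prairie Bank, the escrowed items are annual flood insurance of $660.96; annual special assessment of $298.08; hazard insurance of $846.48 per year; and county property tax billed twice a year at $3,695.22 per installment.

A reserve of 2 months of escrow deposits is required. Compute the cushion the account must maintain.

$1,532.66

Flood insurance = $660.96 per year
Special assessment = $298.08 per year
Hazard insurance = $846.48 per year
County property tax = $3,695.22 × 2 = $7,390.44 per year
Yearly total = $660.96 + $298.08 + $846.48 + $7,390.44 = $9,195.96
Monthly = $9,195.96 / 12 = $766.33
Reserve = 2 × $766.33 = $1,532.66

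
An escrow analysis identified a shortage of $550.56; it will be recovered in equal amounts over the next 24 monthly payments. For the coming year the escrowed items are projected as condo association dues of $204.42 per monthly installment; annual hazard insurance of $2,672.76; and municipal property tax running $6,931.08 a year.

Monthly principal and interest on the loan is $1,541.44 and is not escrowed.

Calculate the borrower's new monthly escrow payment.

$1,027.68

Condo association dues: $204.42 × 12 = $2,453.04/yr
Hazard insurance: $2,672.76/yr
Municipal property tax: $6,931.08/yr
Total per year = $2,453.04 + $2,672.76 + $6,931.08 = $12,056.88
Base monthly escrow = $12,056.88 / 12 = $1,004.74
Shortage per month = $550.56 / 24 = $22.94
Adjusted monthly = $1,004.74 + $22.94 = $1,027.68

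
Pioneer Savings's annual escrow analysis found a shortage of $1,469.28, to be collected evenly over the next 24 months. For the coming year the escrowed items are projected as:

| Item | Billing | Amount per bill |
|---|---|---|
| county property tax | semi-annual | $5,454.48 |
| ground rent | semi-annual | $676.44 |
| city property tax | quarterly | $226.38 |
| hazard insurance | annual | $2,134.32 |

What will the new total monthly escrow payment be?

$1,336.36

County property tax = $5,454.48 × 2 = $10,908.96
Ground rent = $676.44 × 2 = $1,352.88
City property tax = $226.38 × 4 = $905.52
Hazard insurance = $2,134.32
Combined annual = $10,908.96 + $1,352.88 + $905.52 + $2,134.32 = $15,301.68
Per month = $15,301.68 ÷ 12 = $1,275.14
Shortage spread = $1,469.28 ÷ 24 = $61.22/mo
New monthly escrow = $1,275.14 + $61.22 = $1,336.36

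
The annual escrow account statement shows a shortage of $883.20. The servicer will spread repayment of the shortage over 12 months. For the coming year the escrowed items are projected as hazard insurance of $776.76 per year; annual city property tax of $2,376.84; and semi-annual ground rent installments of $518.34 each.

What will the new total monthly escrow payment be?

$422.79

Hazard insurance: $776.76
City property tax: $2,376.84
Ground rent: $518.34 × 2 = $1,036.68
Total annual escrow = $4,190.28
Base monthly escrow = $4,190.28 ÷ 12 = $349.19
Shortage per month = $883.20 / 12 = $73.60
Adjusted monthly = $349.19 + $73.60 = $422.79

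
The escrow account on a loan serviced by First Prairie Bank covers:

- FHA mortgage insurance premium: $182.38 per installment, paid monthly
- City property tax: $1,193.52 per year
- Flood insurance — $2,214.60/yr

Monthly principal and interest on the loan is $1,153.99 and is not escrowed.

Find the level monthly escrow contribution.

FHA mortgage insurance premium = $182.38 × 12 = $2,188.56
City property tax = $1,193.52
Flood insurance = $2,214.60
Yearly total = $5,596.68
Monthly escrow = $5,596.68 ÷ 12 = $466.39

$466.39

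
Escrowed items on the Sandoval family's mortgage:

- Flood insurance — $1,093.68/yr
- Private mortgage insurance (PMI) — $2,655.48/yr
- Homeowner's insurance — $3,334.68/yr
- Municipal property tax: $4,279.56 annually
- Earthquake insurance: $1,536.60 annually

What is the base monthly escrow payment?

Flood insurance = $1,093.68/yr
Private mortgage insurance (PMI) = $2,655.48/yr
Homeowner's insurance = $3,334.68/yr
Municipal property tax = $4,279.56/yr
Earthquake insurance = $1,536.60/yr
Annual escrow total = $1,093.68 + $2,655.48 + $3,334.68 + $4,279.56 + $1,536.60 = $12,900.00
Per month = $12,900.00 / 12 = $1,075.00

$1,075.00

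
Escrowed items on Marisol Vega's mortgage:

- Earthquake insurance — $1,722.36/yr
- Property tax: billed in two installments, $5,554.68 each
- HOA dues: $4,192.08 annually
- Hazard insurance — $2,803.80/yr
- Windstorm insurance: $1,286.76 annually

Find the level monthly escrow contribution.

$1,759.53

Earthquake insurance = $1,722.36 per year
Property tax = $5,554.68 × 2 = $11,109.36 per year
HOA dues = $4,192.08 per year
Hazard insurance = $2,803.80 per year
Windstorm insurance = $1,286.76 per year
Total annual escrow = $21,114.36
Monthly escrow = $21,114.36 ÷ 12 = $1,759.53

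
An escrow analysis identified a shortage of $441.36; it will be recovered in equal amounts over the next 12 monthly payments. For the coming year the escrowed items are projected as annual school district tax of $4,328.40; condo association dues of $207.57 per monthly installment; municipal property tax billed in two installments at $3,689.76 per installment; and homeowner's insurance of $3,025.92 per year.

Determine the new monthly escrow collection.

School district tax: $4,328.40/yr
Condo association dues: $207.57 × 12 = $2,490.84/yr
Municipal property tax: $3,689.76 × 2 = $7,379.52/yr
Homeowner's insurance: $3,025.92/yr
Combined annual = $4,328.40 + $2,490.84 + $7,379.52 + $3,025.92 = $17,224.68
Monthly escrow = $17,224.68 / 12 = $1,435.39
Monthly shortage recovery: $441.36 / 12 = $36.78
Adjusted monthly = $1,435.39 + $36.78 = $1,472.17

$1,472.17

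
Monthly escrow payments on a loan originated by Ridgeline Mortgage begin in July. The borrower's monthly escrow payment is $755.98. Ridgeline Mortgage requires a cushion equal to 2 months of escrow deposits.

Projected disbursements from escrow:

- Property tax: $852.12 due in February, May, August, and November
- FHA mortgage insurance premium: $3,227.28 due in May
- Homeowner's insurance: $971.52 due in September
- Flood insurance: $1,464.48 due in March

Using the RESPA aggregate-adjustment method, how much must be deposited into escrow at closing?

Cushion = 2 × $755.98 = $1,511.96
Trial balance (start $0, +$755.98 each month, − disbursements):
  Jul: +$755.98 → $755.98
  Aug: +$755.98 − $852.12 → $659.84
  Sep: +$755.98 − $971.52 → $444.30
  Oct: +$755.98 → $1,200.28
  Nov: +$755.98 − $852.12 → $1,104.14
  Dec: +$755.98 → $1,860.12
  Jan: +$755.98 → $2,616.10
  Feb: +$755.98 − $852.12 → $2,519.96
  Mar: +$755.98 − $1,464.48 → $1,811.46
  Apr: +$755.98 → $2,567.44
  May: +$755.98 − $4,079.40 → -$755.98
  Jun: +$755.98 → $0.00
Lowest trial balance = -$755.98 (May)
Initial deposit = cushion − low point = $1,511.96 − (-$755.98) = $2,267.94

$2,267.94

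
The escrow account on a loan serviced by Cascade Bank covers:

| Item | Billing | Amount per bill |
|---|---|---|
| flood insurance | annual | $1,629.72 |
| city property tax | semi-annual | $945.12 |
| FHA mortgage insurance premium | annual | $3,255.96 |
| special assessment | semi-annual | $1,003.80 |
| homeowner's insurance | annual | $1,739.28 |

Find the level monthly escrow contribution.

Flood insurance = $1,629.72/yr
City property tax = $945.12 × 2 = $1,890.24/yr
FHA mortgage insurance premium = $3,255.96/yr
Special assessment = $1,003.80 × 2 = $2,007.60/yr
Homeowner's insurance = $1,739.28/yr
Yearly total = $10,522.80
Base monthly escrow = $10,522.80 / 12 = $876.90

$876.90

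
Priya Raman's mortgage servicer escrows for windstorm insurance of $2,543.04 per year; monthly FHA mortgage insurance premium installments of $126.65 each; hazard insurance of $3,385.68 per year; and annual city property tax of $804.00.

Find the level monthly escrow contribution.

$687.71

Windstorm insurance = $2,543.04 annually
FHA mortgage insurance premium = $126.65 × 12 = $1,519.80 annually
Hazard insurance = $3,385.68 annually
City property tax = $804.00 annually
Total annual escrow = $2,543.04 + $1,519.80 + $3,385.68 + $804.00 = $8,252.52
Monthly = $8,252.52 / 12 = $687.71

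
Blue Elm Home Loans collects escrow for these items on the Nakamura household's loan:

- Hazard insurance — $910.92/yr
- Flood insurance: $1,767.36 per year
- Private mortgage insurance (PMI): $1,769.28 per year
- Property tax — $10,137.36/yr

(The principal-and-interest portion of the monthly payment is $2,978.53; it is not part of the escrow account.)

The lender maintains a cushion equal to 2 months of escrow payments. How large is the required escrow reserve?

Hazard insurance: $910.92
Flood insurance: $1,767.36
Private mortgage insurance (PMI): $1,769.28
Property tax: $10,137.36
Annual escrow total = $910.92 + $1,767.36 + $1,769.28 + $10,137.36 = $14,584.92
Monthly escrow = $14,584.92 ÷ 12 = $1,215.41
Cushion = 2 × $1,215.41 = $2,430.82

$2,430.82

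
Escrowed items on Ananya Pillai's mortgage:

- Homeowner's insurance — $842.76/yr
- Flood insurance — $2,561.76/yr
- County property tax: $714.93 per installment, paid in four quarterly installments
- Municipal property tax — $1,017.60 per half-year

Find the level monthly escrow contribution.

Homeowner's insurance = $842.76 annually
Flood insurance = $2,561.76 annually
County property tax = $714.93 × 4 = $2,859.72 annually
Municipal property tax = $1,017.60 × 2 = $2,035.20 annually
Total annual escrow = $842.76 + $2,561.76 + $2,859.72 + $2,035.20 = $8,299.44
Base monthly escrow = $8,299.44 / 12 = $691.62

$691.62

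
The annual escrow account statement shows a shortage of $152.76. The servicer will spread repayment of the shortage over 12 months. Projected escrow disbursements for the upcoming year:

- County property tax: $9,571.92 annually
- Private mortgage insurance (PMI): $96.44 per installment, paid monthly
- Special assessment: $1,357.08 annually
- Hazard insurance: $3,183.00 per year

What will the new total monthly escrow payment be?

County property tax = $9,571.92 per year
Private mortgage insurance (PMI) = $96.44 × 12 = $1,157.28 per year
Special assessment = $1,357.08 per year
Hazard insurance = $3,183.00 per year
Yearly total = $15,269.28
Monthly escrow = $15,269.28 / 12 = $1,272.44
Shortage per month = $152.76 / 12 = $12.73
New monthly escrow = $1,272.44 + $12.73 = $1,285.17

$1,285.17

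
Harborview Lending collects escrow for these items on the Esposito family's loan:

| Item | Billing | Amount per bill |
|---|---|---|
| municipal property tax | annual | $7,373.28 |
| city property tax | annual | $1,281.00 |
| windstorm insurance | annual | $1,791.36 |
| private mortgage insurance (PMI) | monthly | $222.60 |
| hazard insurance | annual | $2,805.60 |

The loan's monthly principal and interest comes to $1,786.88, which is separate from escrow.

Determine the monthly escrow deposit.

$1,326.87

Municipal property tax — $7,373.28 per year
City property tax — $1,281.00 per year
Windstorm insurance — $1,791.36 per year
Private mortgage insurance (PMI) — $222.60 × 12 = $2,671.20 per year
Hazard insurance — $2,805.60 per year
Yearly total = $7,373.28 + $1,281.00 + $1,791.36 + $2,671.20 + $2,805.60 = $15,922.44
Monthly = $15,922.44 ÷ 12 = $1,326.87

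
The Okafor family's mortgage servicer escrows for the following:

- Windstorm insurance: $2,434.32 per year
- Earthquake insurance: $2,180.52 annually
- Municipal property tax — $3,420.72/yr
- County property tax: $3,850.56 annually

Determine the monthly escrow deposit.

Windstorm insurance = $2,434.32 annually
Earthquake insurance = $2,180.52 annually
Municipal property tax = $3,420.72 annually
County property tax = $3,850.56 annually
Combined annual = $2,434.32 + $2,180.52 + $3,420.72 + $3,850.56 = $11,886.12
Monthly escrow = $11,886.12 ÷ 12 = $990.51

$990.51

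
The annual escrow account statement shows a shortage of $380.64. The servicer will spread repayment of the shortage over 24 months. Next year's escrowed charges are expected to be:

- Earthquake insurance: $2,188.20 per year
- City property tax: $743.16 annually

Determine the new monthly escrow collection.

$260.14

Earthquake insurance — $2,188.20
City property tax — $743.16
Annual escrow total = $2,931.36
Monthly escrow = $2,931.36 ÷ 12 = $244.28
Shortage per month = $380.64 / 24 = $15.86
Adjusted monthly = $244.28 + $15.86 = $260.14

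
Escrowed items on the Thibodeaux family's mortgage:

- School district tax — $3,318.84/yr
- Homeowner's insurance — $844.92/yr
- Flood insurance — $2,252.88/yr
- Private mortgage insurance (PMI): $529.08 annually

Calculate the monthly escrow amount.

School district tax = $3,318.84 annually
Homeowner's insurance = $844.92 annually
Flood insurance = $2,252.88 annually
Private mortgage insurance (PMI) = $529.08 annually
Yearly total = $6,945.72
Monthly = $6,945.72 / 12 = $578.81

$578.81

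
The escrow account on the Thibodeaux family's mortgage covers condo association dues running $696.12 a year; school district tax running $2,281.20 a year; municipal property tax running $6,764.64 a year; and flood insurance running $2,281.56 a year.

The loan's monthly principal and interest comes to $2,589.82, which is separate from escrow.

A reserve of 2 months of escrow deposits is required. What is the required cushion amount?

Condo association dues — $696.12 per year
School district tax — $2,281.20 per year
Municipal property tax — $6,764.64 per year
Flood insurance — $2,281.56 per year
Total per year = $696.12 + $2,281.20 + $6,764.64 + $2,281.56 = $12,023.52
Monthly escrow = $12,023.52 ÷ 12 = $1,001.96
Required cushion = 2 × $1,001.96 = $2,003.92

$2,003.92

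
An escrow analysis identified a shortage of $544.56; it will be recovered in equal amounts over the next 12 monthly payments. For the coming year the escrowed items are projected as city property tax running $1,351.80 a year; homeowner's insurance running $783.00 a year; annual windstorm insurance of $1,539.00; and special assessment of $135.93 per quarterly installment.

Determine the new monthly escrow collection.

$396.84

City property tax: $1,351.80 annually
Homeowner's insurance: $783.00 annually
Windstorm insurance: $1,539.00 annually
Special assessment: $135.93 × 4 = $543.72 annually
Total annual escrow = $4,217.52
Monthly = $4,217.52 / 12 = $351.46
Shortage spread = $544.56 / 12 = $45.38/mo
New monthly escrow = $351.46 + $45.38 = $396.84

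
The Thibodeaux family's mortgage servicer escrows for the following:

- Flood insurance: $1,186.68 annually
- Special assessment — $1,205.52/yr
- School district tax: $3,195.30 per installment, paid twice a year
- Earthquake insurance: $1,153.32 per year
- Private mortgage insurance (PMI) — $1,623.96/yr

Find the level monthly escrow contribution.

Flood insurance — $1,186.68 per year
Special assessment — $1,205.52 per year
School district tax — $3,195.30 × 2 = $6,390.60 per year
Earthquake insurance — $1,153.32 per year
Private mortgage insurance (PMI) — $1,623.96 per year
Yearly total = $1,186.68 + $1,205.52 + $6,390.60 + $1,153.32 + $1,623.96 = $11,560.08
Base monthly escrow = $11,560.08 / 12 = $963.34

$963.34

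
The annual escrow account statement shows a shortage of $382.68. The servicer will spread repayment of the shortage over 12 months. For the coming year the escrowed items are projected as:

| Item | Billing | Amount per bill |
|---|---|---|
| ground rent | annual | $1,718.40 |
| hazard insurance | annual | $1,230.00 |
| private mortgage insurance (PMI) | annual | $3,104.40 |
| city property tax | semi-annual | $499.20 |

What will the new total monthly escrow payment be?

$619.49

Ground rent: $1,718.40/yr
Hazard insurance: $1,230.00/yr
Private mortgage insurance (PMI): $3,104.40/yr
City property tax: $499.20 × 2 = $998.40/yr
Total per year = $7,051.20
Monthly = $7,051.20 ÷ 12 = $587.60
Monthly shortage recovery: $382.68 / 12 = $31.89
Adjusted monthly = $587.60 + $31.89 = $619.49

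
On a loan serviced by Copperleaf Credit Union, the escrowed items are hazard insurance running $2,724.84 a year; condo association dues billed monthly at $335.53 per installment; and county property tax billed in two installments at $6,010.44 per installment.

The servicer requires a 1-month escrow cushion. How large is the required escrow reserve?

Hazard insurance: $2,724.84/yr
Condo association dues: $335.53 × 12 = $4,026.36/yr
County property tax: $6,010.44 × 2 = $12,020.88/yr
Yearly total = $18,772.08
Base monthly escrow = $18,772.08 ÷ 12 = $1,564.34
Reserve = 1 × $1,564.34 = $1,564.34

$1,564.34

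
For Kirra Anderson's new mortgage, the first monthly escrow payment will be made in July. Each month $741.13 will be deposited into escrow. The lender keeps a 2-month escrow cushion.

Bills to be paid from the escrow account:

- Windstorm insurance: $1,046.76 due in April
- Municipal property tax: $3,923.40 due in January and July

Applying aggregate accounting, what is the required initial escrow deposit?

$4,664.53

Cushion = 2 × $741.13 = $1,482.26
Trial balance (start $0, +$741.13 each month, − disbursements):
  Jul: +$741.13 − $3,923.40 → -$3,182.27
  Aug: +$741.13 → -$2,441.14
  Sep: +$741.13 → -$1,700.01
  Oct: +$741.13 → -$958.88
  Nov: +$741.13 → -$217.75
  Dec: +$741.13 → $523.38
  Jan: +$741.13 − $3,923.40 → -$2,658.89
  Feb: +$741.13 → -$1,917.76
  Mar: +$741.13 → -$1,176.63
  Apr: +$741.13 − $1,046.76 → -$1,482.26
  May: +$741.13 → -$741.13
  Jun: +$741.13 → $0.00
Lowest trial balance = -$3,182.27 (Jul)
Initial deposit = cushion − low point = $1,482.26 − (-$3,182.27) = $4,664.53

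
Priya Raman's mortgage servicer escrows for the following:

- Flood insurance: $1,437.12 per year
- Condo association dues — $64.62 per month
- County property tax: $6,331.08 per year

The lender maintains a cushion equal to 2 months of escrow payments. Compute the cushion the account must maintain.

Flood insurance — $1,437.12 annually
Condo association dues — $64.62 × 12 = $775.44 annually
County property tax — $6,331.08 annually
Total annual escrow = $8,543.64
Monthly = $8,543.64 ÷ 12 = $711.97
Reserve = 2 × $711.97 = $1,423.94

$1,423.94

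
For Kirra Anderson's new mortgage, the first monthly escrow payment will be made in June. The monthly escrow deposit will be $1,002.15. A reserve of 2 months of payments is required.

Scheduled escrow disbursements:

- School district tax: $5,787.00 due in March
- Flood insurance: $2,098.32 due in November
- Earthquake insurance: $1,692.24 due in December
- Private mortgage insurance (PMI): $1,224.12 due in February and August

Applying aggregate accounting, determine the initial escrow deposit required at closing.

$4,008.60

Cushion = 2 × $1,002.15 = $2,004.30
Trial balance (start $0, +$1,002.15 each month, − disbursements):
  Jun: +$1,002.15 → $1,002.15
  Jul: +$1,002.15 → $2,004.30
  Aug: +$1,002.15 − $1,224.12 → $1,782.33
  Sep: +$1,002.15 → $2,784.48
  Oct: +$1,002.15 → $3,786.63
  Nov: +$1,002.15 − $2,098.32 → $2,690.46
  Dec: +$1,002.15 − $1,692.24 → $2,000.37
  Jan: +$1,002.15 → $3,002.52
  Feb: +$1,002.15 − $1,224.12 → $2,780.55
  Mar: +$1,002.15 − $5,787.00 → -$2,004.30
  Apr: +$1,002.15 → -$1,002.15
  May: +$1,002.15 → $0.00
Lowest trial balance = -$2,004.30 (Mar)
Initial deposit = cushion − low point = $2,004.30 − (-$2,004.30) = $4,008.60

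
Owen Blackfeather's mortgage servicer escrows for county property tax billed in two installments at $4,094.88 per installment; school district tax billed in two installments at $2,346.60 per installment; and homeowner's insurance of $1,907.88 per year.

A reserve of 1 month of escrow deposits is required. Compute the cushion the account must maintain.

County property tax — $4,094.88 × 2 = $8,189.76/yr
School district tax — $2,346.60 × 2 = $4,693.20/yr
Homeowner's insurance — $1,907.88/yr
Yearly total = $8,189.76 + $4,693.20 + $1,907.88 = $14,790.84
Base monthly escrow = $14,790.84 ÷ 12 = $1,232.57
Cushion = 1 × $1,232.57 = $1,232.57

$1,232.57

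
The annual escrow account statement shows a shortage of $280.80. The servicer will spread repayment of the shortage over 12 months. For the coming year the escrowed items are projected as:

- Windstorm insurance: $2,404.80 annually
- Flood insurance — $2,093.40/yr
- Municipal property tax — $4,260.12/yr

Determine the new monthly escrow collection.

$753.26

Windstorm insurance = $2,404.80 annually
Flood insurance = $2,093.40 annually
Municipal property tax = $4,260.12 annually
Combined annual = $8,758.32
Base monthly escrow = $8,758.32 / 12 = $729.86
Shortage per month = $280.80 / 12 = $23.40
Adjusted monthly = $729.86 + $23.40 = $753.26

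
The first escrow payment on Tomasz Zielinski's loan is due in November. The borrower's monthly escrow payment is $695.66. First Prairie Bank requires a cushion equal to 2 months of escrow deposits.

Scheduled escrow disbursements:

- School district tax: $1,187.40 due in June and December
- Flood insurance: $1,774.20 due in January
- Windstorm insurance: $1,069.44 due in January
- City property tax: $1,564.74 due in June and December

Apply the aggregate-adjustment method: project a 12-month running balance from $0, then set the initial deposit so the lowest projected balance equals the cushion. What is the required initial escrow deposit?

$4,900.12

Cushion = 2 × $695.66 = $1,391.32
Trial balance (start $0, +$695.66 each month, − disbursements):
  Nov: +$695.66 → $695.66
  Dec: +$695.66 − $2,752.14 → -$1,360.82
  Jan: +$695.66 − $2,843.64 → -$3,508.80
  Feb: +$695.66 → -$2,813.14
  Mar: +$695.66 → -$2,117.48
  Apr: +$695.66 → -$1,421.82
  May: +$695.66 → -$726.16
  Jun: +$695.66 − $2,752.14 → -$2,782.64
  Jul: +$695.66 → -$2,086.98
  Aug: +$695.66 → -$1,391.32
  Sep: +$695.66 → -$695.66
  Oct: +$695.66 → $0.00
Lowest trial balance = -$3,508.80 (Jan)
Initial deposit = cushion − low point = $1,391.32 − (-$3,508.80) = $4,900.12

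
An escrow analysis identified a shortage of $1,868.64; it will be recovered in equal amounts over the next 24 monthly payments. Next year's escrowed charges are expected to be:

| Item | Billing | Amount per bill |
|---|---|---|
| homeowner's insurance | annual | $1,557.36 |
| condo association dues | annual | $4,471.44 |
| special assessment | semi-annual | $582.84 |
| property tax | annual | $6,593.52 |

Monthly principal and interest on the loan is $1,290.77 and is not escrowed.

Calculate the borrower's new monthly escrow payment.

$1,226.86

Homeowner's insurance — $1,557.36/yr
Condo association dues — $4,471.44/yr
Special assessment — $582.84 × 2 = $1,165.68/yr
Property tax — $6,593.52/yr
Annual escrow total = $13,788.00
Monthly = $13,788.00 ÷ 12 = $1,149.00
Monthly shortage recovery: $1,868.64 ÷ 24 = $77.86
New monthly escrow = $1,149.00 + $77.86 = $1,226.86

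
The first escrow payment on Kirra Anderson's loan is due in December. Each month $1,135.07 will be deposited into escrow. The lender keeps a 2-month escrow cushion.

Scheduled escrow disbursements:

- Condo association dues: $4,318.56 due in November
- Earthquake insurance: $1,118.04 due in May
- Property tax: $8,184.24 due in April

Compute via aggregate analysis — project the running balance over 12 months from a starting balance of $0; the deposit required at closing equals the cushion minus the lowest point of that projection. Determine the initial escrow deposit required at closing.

Cushion = 2 × $1,135.07 = $2,270.14
Trial balance (start $0, +$1,135.07 each month, − disbursements):
  Dec: +$1,135.07 → $1,135.07
  Jan: +$1,135.07 → $2,270.14
  Feb: +$1,135.07 → $3,405.21
  Mar: +$1,135.07 → $4,540.28
  Apr: +$1,135.07 − $8,184.24 → -$2,508.89
  May: +$1,135.07 − $1,118.04 → -$2,491.86
  Jun: +$1,135.07 → -$1,356.79
  Jul: +$1,135.07 → -$221.72
  Aug: +$1,135.07 → $913.35
  Sep: +$1,135.07 → $2,048.42
  Oct: +$1,135.07 → $3,183.49
  Nov: +$1,135.07 − $4,318.56 → $0.00
Lowest trial balance = -$2,508.89 (Apr)
Initial deposit = cushion − low point = $2,270.14 − (-$2,508.89) = $4,779.03

$4,779.03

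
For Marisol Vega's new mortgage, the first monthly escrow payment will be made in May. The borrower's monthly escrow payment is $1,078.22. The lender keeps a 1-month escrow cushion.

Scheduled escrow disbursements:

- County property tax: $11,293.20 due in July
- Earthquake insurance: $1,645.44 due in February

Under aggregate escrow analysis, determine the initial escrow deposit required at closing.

Cushion = 1 × $1,078.22 = $1,078.22
Trial balance (start $0, +$1,078.22 each month, − disbursements):
  May: +$1,078.22 → $1,078.22
  Jun: +$1,078.22 → $2,156.44
  Jul: +$1,078.22 − $11,293.20 → -$8,058.54
  Aug: +$1,078.22 → -$6,980.32
  Sep: +$1,078.22 → -$5,902.10
  Oct: +$1,078.22 → -$4,823.88
  Nov: +$1,078.22 → -$3,745.66
  Dec: +$1,078.22 → -$2,667.44
  Jan: +$1,078.22 → -$1,589.22
  Feb: +$1,078.22 − $1,645.44 → -$2,156.44
  Mar: +$1,078.22 → -$1,078.22
  Apr: +$1,078.22 → $0.00
Lowest trial balance = -$8,058.54 (Jul)
Initial deposit = cushion − low point = $1,078.22 − (-$8,058.54) = $9,136.76

$9,136.76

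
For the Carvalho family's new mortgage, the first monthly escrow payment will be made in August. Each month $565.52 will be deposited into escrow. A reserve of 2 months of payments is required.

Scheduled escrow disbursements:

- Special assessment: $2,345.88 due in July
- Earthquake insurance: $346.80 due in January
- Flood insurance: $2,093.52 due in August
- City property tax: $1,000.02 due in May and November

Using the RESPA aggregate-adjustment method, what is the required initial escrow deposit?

$2,659.04

Cushion = 2 × $565.52 = $1,131.04
Trial balance (start $0, +$565.52 each month, − disbursements):
  Aug: +$565.52 − $2,093.52 → -$1,528.00
  Sep: +$565.52 → -$962.48
  Oct: +$565.52 → -$396.96
  Nov: +$565.52 − $1,000.02 → -$831.46
  Dec: +$565.52 → -$265.94
  Jan: +$565.52 − $346.80 → -$47.22
  Feb: +$565.52 → $518.30
  Mar: +$565.52 → $1,083.82
  Apr: +$565.52 → $1,649.34
  May: +$565.52 − $1,000.02 → $1,214.84
  Jun: +$565.52 → $1,780.36
  Jul: +$565.52 − $2,345.88 → $0.00
Lowest trial balance = -$1,528.00 (Aug)
Initial deposit = cushion − low point = $1,131.04 − (-$1,528.00) = $2,659.04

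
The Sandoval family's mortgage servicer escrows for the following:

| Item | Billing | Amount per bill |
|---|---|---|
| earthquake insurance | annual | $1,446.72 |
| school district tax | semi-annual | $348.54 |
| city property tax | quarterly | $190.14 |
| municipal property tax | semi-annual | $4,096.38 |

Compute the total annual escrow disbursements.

$11,097.12

Earthquake insurance — $1,446.72 annually
School district tax — $348.54 × 2 = $697.08 annually
City property tax — $190.14 × 4 = $760.56 annually
Municipal property tax — $4,096.38 × 2 = $8,192.76 annually
Combined annual = $11,097.12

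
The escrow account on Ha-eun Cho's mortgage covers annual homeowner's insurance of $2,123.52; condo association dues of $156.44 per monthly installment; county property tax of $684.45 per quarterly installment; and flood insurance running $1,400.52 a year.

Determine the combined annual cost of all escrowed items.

$8,139.12

Homeowner's insurance — $2,123.52/yr
Condo association dues — $156.44 × 12 = $1,877.28/yr
County property tax — $684.45 × 4 = $2,737.80/yr
Flood insurance — $1,400.52/yr
Yearly total = $2,123.52 + $1,877.28 + $2,737.80 + $1,400.52 = $8,139.12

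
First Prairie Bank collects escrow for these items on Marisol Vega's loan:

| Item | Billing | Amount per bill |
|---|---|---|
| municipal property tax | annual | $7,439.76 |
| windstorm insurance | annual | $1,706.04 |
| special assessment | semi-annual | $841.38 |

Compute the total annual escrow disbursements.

$10,828.56

Municipal property tax = $7,439.76
Windstorm insurance = $1,706.04
Special assessment = $841.38 × 2 = $1,682.76
Yearly total = $10,828.56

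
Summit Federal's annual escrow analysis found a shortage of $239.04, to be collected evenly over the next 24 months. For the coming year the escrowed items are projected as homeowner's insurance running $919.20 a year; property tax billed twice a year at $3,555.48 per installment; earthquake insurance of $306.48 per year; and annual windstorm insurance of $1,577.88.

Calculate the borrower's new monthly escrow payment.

Homeowner's insurance = $919.20 annually
Property tax = $3,555.48 × 2 = $7,110.96 annually
Earthquake insurance = $306.48 annually
Windstorm insurance = $1,577.88 annually
Annual escrow total = $919.20 + $7,110.96 + $306.48 + $1,577.88 = $9,914.52
Monthly = $9,914.52 / 12 = $826.21
Monthly shortage recovery: $239.04 ÷ 24 = $9.96
Adjusted monthly = $826.21 + $9.96 = $836.17

$836.17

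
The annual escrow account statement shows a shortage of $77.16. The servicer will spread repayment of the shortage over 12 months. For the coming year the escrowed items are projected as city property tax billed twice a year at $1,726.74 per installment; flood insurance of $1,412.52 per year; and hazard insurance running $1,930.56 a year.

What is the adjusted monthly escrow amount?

$572.81

City property tax — $1,726.74 × 2 = $3,453.48 per year
Flood insurance — $1,412.52 per year
Hazard insurance — $1,930.56 per year
Total per year = $6,796.56
Monthly escrow = $6,796.56 ÷ 12 = $566.38
Shortage per month = $77.16 / 12 = $6.43
Adjusted monthly = $566.38 + $6.43 = $572.81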